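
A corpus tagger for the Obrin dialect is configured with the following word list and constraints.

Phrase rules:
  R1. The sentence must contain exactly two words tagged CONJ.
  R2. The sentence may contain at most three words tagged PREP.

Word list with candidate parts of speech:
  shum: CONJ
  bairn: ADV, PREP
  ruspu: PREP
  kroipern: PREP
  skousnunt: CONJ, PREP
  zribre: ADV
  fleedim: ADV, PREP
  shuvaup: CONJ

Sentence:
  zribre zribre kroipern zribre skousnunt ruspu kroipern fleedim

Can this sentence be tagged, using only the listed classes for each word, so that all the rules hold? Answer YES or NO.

NO

Candidates per position — 1:zribre {ADV}; 2:zribre {ADV}; 3:kroipern {PREP}; 4:zribre {ADV}; 5:skousnunt {CONJ,PREP}; 6:ruspu {PREP}; 7:kroipern {PREP}; 8:fleedim {ADV,PREP}.
Rule 1 cannot be satisfied by any choice of tags from the lexicon.
So there is no consistent tagging.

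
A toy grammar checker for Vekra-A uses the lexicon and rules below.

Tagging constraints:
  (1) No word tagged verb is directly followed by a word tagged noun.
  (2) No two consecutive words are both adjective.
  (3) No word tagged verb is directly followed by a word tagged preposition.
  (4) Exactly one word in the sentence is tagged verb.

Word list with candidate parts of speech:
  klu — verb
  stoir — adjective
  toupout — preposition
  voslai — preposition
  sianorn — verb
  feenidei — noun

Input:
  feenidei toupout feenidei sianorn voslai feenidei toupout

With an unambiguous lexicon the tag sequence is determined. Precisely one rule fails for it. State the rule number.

Fixed tagging: noun preposition noun verb preposition noun preposition.
Applying the rules: R1 pass, R2 pass, R3 fail, R4 pass.
Only rule 3 fails.

3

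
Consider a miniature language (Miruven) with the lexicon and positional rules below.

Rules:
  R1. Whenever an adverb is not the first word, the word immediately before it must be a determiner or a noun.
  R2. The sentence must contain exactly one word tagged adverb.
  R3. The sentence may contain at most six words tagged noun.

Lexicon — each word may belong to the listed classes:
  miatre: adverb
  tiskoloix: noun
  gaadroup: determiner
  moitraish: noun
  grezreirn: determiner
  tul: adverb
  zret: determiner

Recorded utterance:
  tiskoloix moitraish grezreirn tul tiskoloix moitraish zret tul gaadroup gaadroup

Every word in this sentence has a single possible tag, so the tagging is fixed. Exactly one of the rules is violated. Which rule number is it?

Fixed tagging: noun noun determiner adverb noun noun determiner adverb determiner determiner.
Applying the rules: R1 ok, R2 fails, R3 ok.
Only rule 2 fails.

2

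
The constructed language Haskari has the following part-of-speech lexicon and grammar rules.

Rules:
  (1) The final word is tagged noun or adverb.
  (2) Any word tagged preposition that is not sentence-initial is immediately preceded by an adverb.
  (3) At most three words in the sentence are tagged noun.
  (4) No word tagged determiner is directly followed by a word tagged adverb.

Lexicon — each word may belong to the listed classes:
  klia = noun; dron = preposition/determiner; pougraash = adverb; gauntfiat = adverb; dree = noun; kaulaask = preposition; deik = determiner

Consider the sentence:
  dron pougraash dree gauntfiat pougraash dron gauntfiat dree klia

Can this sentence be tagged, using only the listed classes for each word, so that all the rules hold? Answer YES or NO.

Candidates per position — 1:dron {preposition,determiner}; 2:pougraash {adverb}; 3:dree {noun}; 4:gauntfiat {adverb}; 5:pougraash {adverb}; 6:dron {preposition,determiner}; 7:gauntfiat {adverb}; 8:dree {noun}; 9:klia {noun}.
One satisfying assignment: preposition adverb noun adverb adverb preposition adverb noun noun.
Checking: rule 1 ✓; rule 2 ✓; rule 3 ✓; rule 4 ✓.

YES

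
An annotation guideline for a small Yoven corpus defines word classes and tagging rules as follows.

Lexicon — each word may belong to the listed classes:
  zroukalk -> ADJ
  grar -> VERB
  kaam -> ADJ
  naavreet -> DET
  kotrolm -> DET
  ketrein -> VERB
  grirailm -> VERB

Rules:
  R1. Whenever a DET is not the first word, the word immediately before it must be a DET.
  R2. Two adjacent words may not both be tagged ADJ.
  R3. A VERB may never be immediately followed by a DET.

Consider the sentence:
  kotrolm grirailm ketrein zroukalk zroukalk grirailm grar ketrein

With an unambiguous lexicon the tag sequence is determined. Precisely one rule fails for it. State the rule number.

2

Fixed tagging: DET VERB VERB ADJ ADJ VERB VERB VERB.
Rule check: R1 ✓, R2 ✗, R3 ✓.
Only rule 2 fails.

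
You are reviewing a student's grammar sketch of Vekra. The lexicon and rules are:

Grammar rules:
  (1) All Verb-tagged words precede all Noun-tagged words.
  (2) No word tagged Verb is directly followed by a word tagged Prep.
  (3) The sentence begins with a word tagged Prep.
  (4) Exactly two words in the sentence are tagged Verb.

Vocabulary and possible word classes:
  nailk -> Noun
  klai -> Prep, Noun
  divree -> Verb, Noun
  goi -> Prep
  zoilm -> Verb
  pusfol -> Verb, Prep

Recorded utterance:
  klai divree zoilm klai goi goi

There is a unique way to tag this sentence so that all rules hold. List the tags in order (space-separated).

Candidates per position — 1:klai {Prep,Noun}; 2:divree {Verb,Noun}; 3:zoilm {Verb}; 4:klai {Prep,Noun}; 5:goi {Prep}; 6:goi {Prep}.
If word 1 were Noun, no tagging could satisfy rule 1; so word 1 is Prep.
If word 2 were Noun, no tagging could satisfy rule 1; so word 2 is Verb.
If word 4 were Prep, no tagging could satisfy rule 2; so word 4 is Noun.
The unique satisfying tagging is: Prep Verb Verb Noun Prep Prep.
Verifying each rule — rule 1 satisfied; rule 2 satisfied; rule 3 satisfied; rule 4 satisfied.

Prep Verb Verb Noun Prep Prep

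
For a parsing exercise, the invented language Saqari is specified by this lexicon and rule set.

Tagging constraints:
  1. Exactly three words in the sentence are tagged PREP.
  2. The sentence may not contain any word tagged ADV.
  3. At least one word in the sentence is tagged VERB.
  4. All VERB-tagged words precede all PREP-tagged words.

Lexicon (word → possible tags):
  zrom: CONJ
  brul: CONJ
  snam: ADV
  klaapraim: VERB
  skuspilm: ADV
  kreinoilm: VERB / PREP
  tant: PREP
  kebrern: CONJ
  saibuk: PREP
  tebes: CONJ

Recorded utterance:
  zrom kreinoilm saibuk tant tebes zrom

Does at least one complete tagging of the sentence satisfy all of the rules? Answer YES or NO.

NO

Candidates per position — 1:zrom {CONJ}; 2:kreinoilm {VERB,PREP}; 3:saibuk {PREP}; 4:tant {PREP}; 5:tebes {CONJ}; 6:zrom {CONJ}.
Every candidate sequence violates at least one rule; no consistent tagging exists.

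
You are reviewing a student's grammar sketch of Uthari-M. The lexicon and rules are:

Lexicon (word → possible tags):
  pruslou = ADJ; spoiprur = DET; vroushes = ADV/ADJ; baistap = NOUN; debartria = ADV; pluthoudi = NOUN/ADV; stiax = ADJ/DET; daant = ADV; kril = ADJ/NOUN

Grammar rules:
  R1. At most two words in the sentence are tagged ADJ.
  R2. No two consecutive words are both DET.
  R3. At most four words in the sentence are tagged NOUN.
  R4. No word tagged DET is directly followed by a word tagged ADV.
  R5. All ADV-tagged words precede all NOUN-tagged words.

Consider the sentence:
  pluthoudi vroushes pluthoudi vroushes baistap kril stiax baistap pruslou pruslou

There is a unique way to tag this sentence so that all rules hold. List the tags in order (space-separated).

ADV ADV ADV ADV NOUN NOUN DET NOUN ADJ ADJ

Candidates per position — 1:pluthoudi {NOUN,ADV}; 2:vroushes {ADV,ADJ}; 3:pluthoudi {NOUN,ADV}; 4:vroushes {ADV,ADJ}; 5:baistap {NOUN}; 6:kril {ADJ,NOUN}; 7:stiax {ADJ,DET}; 8:baistap {NOUN}; 9:pruslou {ADJ}; 10:pruslou {ADJ}.
If word 2 were ADJ, no tagging could satisfy rule 1; so word 2 is ADV.
If word 4 were ADJ, no tagging could satisfy rule 1; so word 4 is ADV.
If word 6 were ADJ, no tagging could satisfy rule 1; so word 6 is NOUN.
If word 7 were ADJ, no tagging could satisfy rule 1; so word 7 is DET.
If word 1 were NOUN, no tagging could satisfy rule 5; so word 1 is ADV.
If word 3 were NOUN, no tagging could satisfy rule 5; so word 3 is ADV.
That leaves exactly one tagging: ADV ADV ADV ADV NOUN NOUN DET NOUN ADJ ADJ.
Rule-by-rule: rule 1 holds; rule 2 holds; rule 3 holds; rule 4 holds; rule 5 holds.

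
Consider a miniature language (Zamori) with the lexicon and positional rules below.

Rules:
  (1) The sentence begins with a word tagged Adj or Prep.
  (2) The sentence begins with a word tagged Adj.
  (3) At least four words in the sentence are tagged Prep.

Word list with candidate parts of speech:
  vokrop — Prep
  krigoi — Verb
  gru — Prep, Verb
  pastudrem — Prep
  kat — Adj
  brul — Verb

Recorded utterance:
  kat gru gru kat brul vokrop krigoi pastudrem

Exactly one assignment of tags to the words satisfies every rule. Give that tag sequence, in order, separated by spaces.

Adj Prep Prep Adj Verb Prep Verb Prep

Candidates per position — 1:kat {Adj}; 2:gru {Prep,Verb}; 3:gru {Prep,Verb}; 4:kat {Adj}; 5:brul {Verb}; 6:vokrop {Prep}; 7:krigoi {Verb}; 8:pastudrem {Prep}.
Word 2 cannot be Verb — rule 3 would then fail for every completion. It is Prep.
Word 3 cannot be Verb — rule 3 would then fail for every completion. It is Prep.
The only consistent sequence is: Adj Prep Prep Adj Verb Prep Verb Prep.
Check: rule 1 ok; rule 2 ok; rule 3 ok.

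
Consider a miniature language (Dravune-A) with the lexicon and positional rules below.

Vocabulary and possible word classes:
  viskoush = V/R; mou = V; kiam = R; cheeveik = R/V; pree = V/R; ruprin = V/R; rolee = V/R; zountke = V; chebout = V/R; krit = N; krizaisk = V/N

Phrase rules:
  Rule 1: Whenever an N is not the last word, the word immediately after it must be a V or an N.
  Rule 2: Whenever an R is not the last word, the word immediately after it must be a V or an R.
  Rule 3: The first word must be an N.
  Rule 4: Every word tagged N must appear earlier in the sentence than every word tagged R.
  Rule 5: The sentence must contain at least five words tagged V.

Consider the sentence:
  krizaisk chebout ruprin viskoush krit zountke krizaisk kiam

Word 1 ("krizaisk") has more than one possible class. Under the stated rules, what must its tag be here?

N

Candidates per position — 1:krizaisk {V,N}; 2:chebout {V,R}; 3:ruprin {V,R}; 4:viskoush {V,R}; 5:krit {N}; 6:zountke {V}; 7:krizaisk {V,N}; 8:kiam {R}.
Word 1 cannot be V — rule 3 would then fail for every completion. It is N.
Word 2 cannot be R — rule 1 would then fail for every completion. It is V.
Word 3 cannot be R — rule 4 would then fail for every completion. It is V.
Word 4 cannot be R — rule 2 would then fail for every completion. It is V.
Word 7 cannot be N — rule 1 would then fail for every completion. It is V.
That leaves exactly one tagging: N V V V N V V R.
Check: rule 1 ok; rule 2 ok; rule 3 ok; rule 4 ok; rule 5 ok.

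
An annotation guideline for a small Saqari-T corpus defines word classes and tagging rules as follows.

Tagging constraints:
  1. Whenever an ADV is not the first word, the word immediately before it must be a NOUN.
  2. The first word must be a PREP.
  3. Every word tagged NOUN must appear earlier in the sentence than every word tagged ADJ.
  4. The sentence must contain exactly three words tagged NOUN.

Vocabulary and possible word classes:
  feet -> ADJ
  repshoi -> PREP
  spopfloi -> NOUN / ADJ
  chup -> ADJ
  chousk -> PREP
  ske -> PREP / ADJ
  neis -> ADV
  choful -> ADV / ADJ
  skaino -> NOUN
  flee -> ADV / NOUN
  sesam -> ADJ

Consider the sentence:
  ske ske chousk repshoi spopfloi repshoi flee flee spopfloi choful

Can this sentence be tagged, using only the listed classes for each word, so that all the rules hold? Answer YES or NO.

Candidates per position — 1:ske {PREP,ADJ}; 2:ske {PREP,ADJ}; 3:chousk {PREP}; 4:repshoi {PREP}; 5:spopfloi {NOUN,ADJ}; 6:repshoi {PREP}; 7:flee {ADV,NOUN}; 8:flee {ADV,NOUN}; 9:spopfloi {NOUN,ADJ}; 10:choful {ADV,ADJ}.
One satisfying assignment: PREP PREP PREP PREP NOUN PREP NOUN ADV NOUN ADJ.
Check: rule 1 ✓; rule 2 ✓; rule 3 ✓; rule 4 ✓.

YES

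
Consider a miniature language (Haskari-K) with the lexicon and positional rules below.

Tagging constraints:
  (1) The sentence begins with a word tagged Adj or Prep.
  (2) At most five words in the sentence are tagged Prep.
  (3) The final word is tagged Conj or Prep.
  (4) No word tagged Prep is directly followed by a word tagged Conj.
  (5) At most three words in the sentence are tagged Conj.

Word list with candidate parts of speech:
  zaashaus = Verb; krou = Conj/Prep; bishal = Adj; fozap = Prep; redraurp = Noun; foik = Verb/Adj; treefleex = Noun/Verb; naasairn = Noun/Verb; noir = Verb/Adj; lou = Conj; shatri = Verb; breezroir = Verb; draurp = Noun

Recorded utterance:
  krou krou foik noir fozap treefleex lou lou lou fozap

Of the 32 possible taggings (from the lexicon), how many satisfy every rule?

Candidates per position — 1:krou {Conj,Prep}; 2:krou {Conj,Prep}; 3:foik {Verb,Adj}; 4:noir {Verb,Adj}; 5:fozap {Prep}; 6:treefleex {Noun,Verb}; 7:lou {Conj}; 8:lou {Conj}; 9:lou {Conj}; 10:fozap {Prep}.
There are 32 candidate sequences in total.
Checking each against the rules leaves 8 sequences.
Count = 8.

8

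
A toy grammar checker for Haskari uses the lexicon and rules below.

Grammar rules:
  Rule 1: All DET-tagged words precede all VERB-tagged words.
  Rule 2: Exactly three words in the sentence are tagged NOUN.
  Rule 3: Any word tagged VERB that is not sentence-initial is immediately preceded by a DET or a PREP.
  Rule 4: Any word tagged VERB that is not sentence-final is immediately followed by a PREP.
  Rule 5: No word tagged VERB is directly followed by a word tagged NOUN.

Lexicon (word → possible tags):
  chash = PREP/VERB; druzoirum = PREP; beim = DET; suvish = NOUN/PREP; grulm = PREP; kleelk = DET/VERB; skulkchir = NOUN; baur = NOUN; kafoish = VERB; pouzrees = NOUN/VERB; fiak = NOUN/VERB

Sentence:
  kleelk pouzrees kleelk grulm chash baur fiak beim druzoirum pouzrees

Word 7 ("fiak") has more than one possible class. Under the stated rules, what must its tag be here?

Candidates per position — 1:kleelk {DET,VERB}; 2:pouzrees {NOUN,VERB}; 3:kleelk {DET,VERB}; 4:grulm {PREP}; 5:chash {PREP,VERB}; 6:baur {NOUN}; 7:fiak {NOUN,VERB}; 8:beim {DET}; 9:druzoirum {PREP}; 10:pouzrees {NOUN,VERB}.
Position 1: VERB is ruled out by rule 1; that leaves DET.
Position 2: VERB is ruled out by rule 1; that leaves NOUN.
Position 3: VERB is ruled out by rule 1; that leaves DET.
Position 5: VERB is ruled out by rule 1; that leaves PREP.
Position 7: VERB is ruled out by rule 1; that leaves NOUN.
Position 10: NOUN is ruled out by rule 2; that leaves VERB.
That leaves exactly one tagging: DET NOUN DET PREP PREP NOUN NOUN DET PREP VERB.
Checking: rule 1 satisfied; rule 2 satisfied; rule 3 satisfied; rule 4 satisfied; rule 5 satisfied.

NOUN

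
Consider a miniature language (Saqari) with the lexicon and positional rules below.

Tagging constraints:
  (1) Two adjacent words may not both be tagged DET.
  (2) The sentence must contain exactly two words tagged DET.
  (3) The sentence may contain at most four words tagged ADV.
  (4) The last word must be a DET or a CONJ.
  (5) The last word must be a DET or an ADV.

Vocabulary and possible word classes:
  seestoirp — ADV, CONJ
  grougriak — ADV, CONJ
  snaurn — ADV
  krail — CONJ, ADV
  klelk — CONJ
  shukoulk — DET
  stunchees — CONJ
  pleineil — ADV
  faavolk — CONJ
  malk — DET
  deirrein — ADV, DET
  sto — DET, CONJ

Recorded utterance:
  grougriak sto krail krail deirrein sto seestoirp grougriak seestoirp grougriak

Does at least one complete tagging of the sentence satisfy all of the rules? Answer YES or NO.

NO

Candidates per position — 1:grougriak {ADV,CONJ}; 2:sto {DET,CONJ}; 3:krail {CONJ,ADV}; 4:krail {CONJ,ADV}; 5:deirrein {ADV,DET}; 6:sto {DET,CONJ}; 7:seestoirp {ADV,CONJ}; 8:grougriak {ADV,CONJ}; 9:seestoirp {ADV,CONJ}; 10:grougriak {ADV,CONJ}.
Every candidate sequence violates at least one rule; no consistent tagging exists.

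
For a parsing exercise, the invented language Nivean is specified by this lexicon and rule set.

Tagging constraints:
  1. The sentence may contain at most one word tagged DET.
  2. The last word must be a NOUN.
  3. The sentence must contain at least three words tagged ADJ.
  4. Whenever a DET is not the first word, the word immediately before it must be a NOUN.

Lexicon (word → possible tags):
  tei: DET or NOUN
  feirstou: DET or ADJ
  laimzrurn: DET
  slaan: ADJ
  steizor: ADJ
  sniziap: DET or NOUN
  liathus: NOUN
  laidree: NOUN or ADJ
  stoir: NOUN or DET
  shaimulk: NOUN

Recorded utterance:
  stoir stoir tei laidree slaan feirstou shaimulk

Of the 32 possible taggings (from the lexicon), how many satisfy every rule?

Candidates per position — 1:stoir {NOUN,DET}; 2:stoir {NOUN,DET}; 3:tei {DET,NOUN}; 4:laidree {NOUN,ADJ}; 5:slaan {ADJ}; 6:feirstou {DET,ADJ}; 7:shaimulk {NOUN}.
There are 32 candidate sequences in total.
The sequences that satisfy every rule: NOUN NOUN DET ADJ ADJ ADJ NOUN; NOUN NOUN NOUN ADJ ADJ ADJ NOUN; NOUN DET NOUN ADJ ADJ ADJ NOUN; DET NOUN NOUN ADJ ADJ ADJ NOUN.
Count = 4.

4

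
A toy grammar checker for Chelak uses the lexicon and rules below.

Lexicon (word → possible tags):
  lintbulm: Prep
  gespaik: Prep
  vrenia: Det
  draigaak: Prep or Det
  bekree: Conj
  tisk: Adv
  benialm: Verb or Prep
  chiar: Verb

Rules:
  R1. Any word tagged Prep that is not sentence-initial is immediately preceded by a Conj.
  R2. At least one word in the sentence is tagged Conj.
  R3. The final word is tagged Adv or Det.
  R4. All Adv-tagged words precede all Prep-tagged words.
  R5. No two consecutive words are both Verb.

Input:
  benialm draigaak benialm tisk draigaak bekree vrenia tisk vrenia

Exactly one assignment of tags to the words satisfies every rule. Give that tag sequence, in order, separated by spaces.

Candidates per position — 1:benialm {Verb,Prep}; 2:draigaak {Prep,Det}; 3:benialm {Verb,Prep}; 4:tisk {Adv}; 5:draigaak {Prep,Det}; 6:bekree {Conj}; 7:vrenia {Det}; 8:tisk {Adv}; 9:vrenia {Det}.
Position 1: tagging it Prep would leave rule 4 unsatisfiable, so it must be Verb.
Position 2: tagging it Prep would leave rule 1 unsatisfiable, so it must be Det.
Position 3: tagging it Prep would leave rule 1 unsatisfiable, so it must be Verb.
Position 5: tagging it Prep would leave rule 1 unsatisfiable, so it must be Det.
So the tagging must be: Verb Det Verb Adv Det Conj Det Adv Det.
Rule-by-rule: rule 1 satisfied; rule 2 satisfied; rule 3 satisfied; rule 4 satisfied; rule 5 satisfied.

Verb Det Verb Adv Det Conj Det Adv Det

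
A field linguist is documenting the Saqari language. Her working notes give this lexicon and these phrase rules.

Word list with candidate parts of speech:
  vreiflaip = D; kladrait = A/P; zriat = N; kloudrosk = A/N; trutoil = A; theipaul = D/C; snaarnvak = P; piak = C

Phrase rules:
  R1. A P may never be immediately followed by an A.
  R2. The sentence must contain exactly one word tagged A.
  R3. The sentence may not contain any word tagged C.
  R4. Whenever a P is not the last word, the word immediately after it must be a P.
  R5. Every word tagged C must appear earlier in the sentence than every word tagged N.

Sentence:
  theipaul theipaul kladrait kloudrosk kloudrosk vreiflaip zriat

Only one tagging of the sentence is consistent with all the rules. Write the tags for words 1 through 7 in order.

Candidates per position — 1:theipaul {D,C}; 2:theipaul {D,C}; 3:kladrait {A,P}; 4:kloudrosk {A,N}; 5:kloudrosk {A,N}; 6:vreiflaip {D}; 7:zriat {N}.
Position 1: C is ruled out by rule 3; that leaves D.
Position 2: C is ruled out by rule 3; that leaves D.
Position 3: P is ruled out by rule 4; that leaves A.
Position 4: A is ruled out by rule 2; that leaves N.
Position 5: A is ruled out by rule 2; that leaves N.
The only consistent sequence is: D D A N N D N.
Verifying each rule — rule 1 ✓; rule 2 ✓; rule 3 ✓; rule 4 ✓; rule 5 ✓.

D D A N N D N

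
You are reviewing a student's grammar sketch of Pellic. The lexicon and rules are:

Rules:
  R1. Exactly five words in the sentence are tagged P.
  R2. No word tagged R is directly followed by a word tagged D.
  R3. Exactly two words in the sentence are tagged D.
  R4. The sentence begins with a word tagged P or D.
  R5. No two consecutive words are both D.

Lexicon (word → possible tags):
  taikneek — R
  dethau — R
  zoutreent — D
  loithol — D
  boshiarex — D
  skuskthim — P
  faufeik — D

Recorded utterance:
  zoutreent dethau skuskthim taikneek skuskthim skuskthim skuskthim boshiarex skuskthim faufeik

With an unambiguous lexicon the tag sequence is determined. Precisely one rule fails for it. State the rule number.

Fixed tagging: D R P R P P P D P D.
Rule check: R1 ok, R2 ok, R3 fails, R4 ok, R5 ok.
Only rule 3 fails.

3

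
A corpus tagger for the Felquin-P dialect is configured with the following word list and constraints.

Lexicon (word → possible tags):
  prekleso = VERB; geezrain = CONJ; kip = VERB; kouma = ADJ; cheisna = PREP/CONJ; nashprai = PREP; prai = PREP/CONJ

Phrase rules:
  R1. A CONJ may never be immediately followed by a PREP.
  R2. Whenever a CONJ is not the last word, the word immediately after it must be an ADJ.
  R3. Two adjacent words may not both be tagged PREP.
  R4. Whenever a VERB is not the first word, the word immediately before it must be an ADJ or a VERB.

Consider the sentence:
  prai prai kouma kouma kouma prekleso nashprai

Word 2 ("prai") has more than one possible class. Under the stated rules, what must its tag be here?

CONJ

Candidates per position — 1:prai {PREP,CONJ}; 2:prai {PREP,CONJ}; 3:kouma {ADJ}; 4:kouma {ADJ}; 5:kouma {ADJ}; 6:prekleso {VERB}; 7:nashprai {PREP}.
At position 1, choosing CONJ makes rule 2 impossible to satisfy; hence PREP.
At position 2, choosing PREP makes rule 3 impossible to satisfy; hence CONJ.
So the tagging must be: PREP CONJ ADJ ADJ ADJ VERB PREP.
Verifying each rule — rule 1 ok; rule 2 ok; rule 3 ok; rule 4 ok.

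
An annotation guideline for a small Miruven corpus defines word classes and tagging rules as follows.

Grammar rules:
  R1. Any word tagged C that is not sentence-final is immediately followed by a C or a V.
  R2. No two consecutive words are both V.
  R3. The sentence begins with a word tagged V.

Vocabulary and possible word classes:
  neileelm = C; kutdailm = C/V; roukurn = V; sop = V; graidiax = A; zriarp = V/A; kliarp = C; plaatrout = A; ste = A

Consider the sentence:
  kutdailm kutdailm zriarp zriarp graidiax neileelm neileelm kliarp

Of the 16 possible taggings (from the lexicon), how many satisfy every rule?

1

Candidates per position — 1:kutdailm {C,V}; 2:kutdailm {C,V}; 3:zriarp {V,A}; 4:zriarp {V,A}; 5:graidiax {A}; 6:neileelm {C}; 7:neileelm {C}; 8:kliarp {C}.
There are 16 candidate sequences in total.
The sequences that satisfy every rule: V C V A A C C C.
Count = 1.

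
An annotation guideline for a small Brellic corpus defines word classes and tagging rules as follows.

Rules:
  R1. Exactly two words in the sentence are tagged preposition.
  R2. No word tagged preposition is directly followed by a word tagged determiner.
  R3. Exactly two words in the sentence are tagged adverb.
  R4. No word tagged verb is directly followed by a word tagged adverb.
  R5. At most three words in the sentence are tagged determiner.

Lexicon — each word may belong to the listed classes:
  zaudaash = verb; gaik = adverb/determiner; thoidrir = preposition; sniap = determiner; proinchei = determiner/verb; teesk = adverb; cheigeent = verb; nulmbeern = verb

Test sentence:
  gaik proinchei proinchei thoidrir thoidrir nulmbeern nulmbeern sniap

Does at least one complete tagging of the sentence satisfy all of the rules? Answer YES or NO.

Candidates per position — 1:gaik {adverb,determiner}; 2:proinchei {determiner,verb}; 3:proinchei {determiner,verb}; 4:thoidrir {preposition}; 5:thoidrir {preposition}; 6:nulmbeern {verb}; 7:nulmbeern {verb}; 8:sniap {determiner}.
Rule 3 cannot be satisfied by any choice of tags from the lexicon.
So there is no consistent tagging.

NO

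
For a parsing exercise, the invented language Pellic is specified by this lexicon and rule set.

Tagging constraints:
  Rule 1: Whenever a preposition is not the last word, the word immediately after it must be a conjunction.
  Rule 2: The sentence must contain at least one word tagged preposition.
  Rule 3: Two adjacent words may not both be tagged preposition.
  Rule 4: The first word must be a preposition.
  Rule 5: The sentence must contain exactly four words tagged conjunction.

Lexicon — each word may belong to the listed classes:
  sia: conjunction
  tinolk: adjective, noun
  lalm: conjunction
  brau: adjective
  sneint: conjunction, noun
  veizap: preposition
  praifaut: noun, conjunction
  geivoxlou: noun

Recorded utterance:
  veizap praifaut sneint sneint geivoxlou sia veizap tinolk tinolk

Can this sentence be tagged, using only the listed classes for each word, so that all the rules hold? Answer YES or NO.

NO

Candidates per position — 1:veizap {preposition}; 2:praifaut {noun,conjunction}; 3:sneint {conjunction,noun}; 4:sneint {conjunction,noun}; 5:geivoxlou {noun}; 6:sia {conjunction}; 7:veizap {preposition}; 8:tinolk {adjective,noun}; 9:tinolk {adjective,noun}.
Rule 1 cannot be satisfied by any choice of tags from the lexicon.
So there is no consistent tagging.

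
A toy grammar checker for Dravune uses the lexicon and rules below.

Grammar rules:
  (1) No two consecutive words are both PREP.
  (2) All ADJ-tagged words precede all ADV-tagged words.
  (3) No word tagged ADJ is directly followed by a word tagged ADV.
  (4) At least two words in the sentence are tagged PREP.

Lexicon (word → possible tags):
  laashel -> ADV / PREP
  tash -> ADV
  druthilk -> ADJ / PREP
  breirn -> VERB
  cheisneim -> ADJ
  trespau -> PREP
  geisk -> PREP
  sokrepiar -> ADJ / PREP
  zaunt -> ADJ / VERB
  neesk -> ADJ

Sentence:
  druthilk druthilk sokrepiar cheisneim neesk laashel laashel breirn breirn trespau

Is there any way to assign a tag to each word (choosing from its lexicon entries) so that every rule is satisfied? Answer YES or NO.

YES

Candidates per position — 1:druthilk {ADJ,PREP}; 2:druthilk {ADJ,PREP}; 3:sokrepiar {ADJ,PREP}; 4:cheisneim {ADJ}; 5:neesk {ADJ}; 6:laashel {ADV,PREP}; 7:laashel {ADV,PREP}; 8:breirn {VERB}; 9:breirn {VERB}; 10:trespau {PREP}.
One satisfying assignment: PREP ADJ ADJ ADJ ADJ PREP ADV VERB VERB PREP.
Verifying each rule — rule 1 ok; rule 2 ok; rule 3 ok; rule 4 ok.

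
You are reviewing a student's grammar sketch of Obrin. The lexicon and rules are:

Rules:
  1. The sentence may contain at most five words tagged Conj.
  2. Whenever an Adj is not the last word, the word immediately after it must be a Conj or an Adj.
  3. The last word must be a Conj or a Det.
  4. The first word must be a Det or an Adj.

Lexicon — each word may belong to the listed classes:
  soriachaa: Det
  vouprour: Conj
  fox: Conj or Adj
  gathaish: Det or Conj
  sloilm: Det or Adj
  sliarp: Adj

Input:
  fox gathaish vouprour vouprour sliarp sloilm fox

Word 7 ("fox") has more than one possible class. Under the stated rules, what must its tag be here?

Conj

Candidates per position — 1:fox {Conj,Adj}; 2:gathaish {Det,Conj}; 3:vouprour {Conj}; 4:vouprour {Conj}; 5:sliarp {Adj}; 6:sloilm {Det,Adj}; 7:fox {Conj,Adj}.
If word 1 were Conj, no tagging could satisfy rule 4; so word 1 is Adj.
If word 2 were Det, no tagging could satisfy rule 2; so word 2 is Conj.
If word 6 were Det, no tagging could satisfy rule 2; so word 6 is Adj.
If word 7 were Adj, no tagging could satisfy rule 3; so word 7 is Conj.
The unique satisfying tagging is: Adj Conj Conj Conj Adj Adj Conj.
Rule-by-rule: rule 1 ok; rule 2 ok; rule 3 ok; rule 4 ok.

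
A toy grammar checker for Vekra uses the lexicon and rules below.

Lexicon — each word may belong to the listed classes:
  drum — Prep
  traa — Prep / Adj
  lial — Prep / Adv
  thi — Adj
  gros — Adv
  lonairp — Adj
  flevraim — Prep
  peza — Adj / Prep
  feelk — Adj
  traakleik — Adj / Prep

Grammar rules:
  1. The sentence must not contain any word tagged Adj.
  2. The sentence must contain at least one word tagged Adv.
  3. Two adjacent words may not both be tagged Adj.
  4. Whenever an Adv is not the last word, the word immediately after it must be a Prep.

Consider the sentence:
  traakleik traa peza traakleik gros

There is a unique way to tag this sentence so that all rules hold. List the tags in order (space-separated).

Candidates per position — 1:traakleik {Adj,Prep}; 2:traa {Prep,Adj}; 3:peza {Adj,Prep}; 4:traakleik {Adj,Prep}; 5:gros {Adv}.
Position 1: Adj is ruled out by rule 1; that leaves Prep.
Position 2: Adj is ruled out by rule 1; that leaves Prep.
Position 3: Adj is ruled out by rule 1; that leaves Prep.
Position 4: Adj is ruled out by rule 1; that leaves Prep.
That leaves exactly one tagging: Prep Prep Prep Prep Adv.
Checking: rule 1 ok; rule 2 ok; rule 3 ok; rule 4 ok.

Prep Prep Prep Prep Adv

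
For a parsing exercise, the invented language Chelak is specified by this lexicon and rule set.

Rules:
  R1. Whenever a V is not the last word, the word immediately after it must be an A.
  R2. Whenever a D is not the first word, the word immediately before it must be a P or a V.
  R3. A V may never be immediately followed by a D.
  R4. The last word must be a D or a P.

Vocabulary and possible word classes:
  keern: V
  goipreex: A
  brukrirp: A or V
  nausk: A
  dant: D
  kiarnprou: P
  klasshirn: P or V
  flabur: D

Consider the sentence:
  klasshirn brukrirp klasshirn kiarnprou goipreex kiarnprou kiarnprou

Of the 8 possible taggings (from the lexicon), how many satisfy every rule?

Candidates per position — 1:klasshirn {P,V}; 2:brukrirp {A,V}; 3:klasshirn {P,V}; 4:kiarnprou {P}; 5:goipreex {A}; 6:kiarnprou {P}; 7:kiarnprou {P}.
There are 8 candidate sequences in total.
The sequences that satisfy every rule: P A P P A P P; V A P P A P P.
Count = 2.

2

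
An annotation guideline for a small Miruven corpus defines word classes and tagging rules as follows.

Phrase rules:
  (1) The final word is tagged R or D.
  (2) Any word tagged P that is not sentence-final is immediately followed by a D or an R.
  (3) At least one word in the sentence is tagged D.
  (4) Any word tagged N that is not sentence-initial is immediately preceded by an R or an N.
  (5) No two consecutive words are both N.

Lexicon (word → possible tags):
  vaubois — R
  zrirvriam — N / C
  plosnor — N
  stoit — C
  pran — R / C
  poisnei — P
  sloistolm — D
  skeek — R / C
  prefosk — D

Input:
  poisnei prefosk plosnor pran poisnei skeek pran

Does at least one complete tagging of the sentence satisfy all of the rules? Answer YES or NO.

Candidates per position — 1:poisnei {P}; 2:prefosk {D}; 3:plosnor {N}; 4:pran {R,C}; 5:poisnei {P}; 6:skeek {R,C}; 7:pran {R,C}.
Rule 4 cannot be satisfied by any choice of tags from the lexicon.
So there is no consistent tagging.

NO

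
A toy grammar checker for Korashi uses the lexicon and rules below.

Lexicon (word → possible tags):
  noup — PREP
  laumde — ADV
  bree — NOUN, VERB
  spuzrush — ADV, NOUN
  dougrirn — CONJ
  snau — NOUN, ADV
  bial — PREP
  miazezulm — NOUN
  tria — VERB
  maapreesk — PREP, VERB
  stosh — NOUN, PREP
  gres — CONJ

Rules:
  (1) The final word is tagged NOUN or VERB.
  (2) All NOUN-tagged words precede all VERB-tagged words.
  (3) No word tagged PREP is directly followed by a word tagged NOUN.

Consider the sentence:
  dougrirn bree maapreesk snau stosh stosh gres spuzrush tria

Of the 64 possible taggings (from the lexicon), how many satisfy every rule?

9

Candidates per position — 1:dougrirn {CONJ}; 2:bree {NOUN,VERB}; 3:maapreesk {PREP,VERB}; 4:snau {NOUN,ADV}; 5:stosh {NOUN,PREP}; 6:stosh {NOUN,PREP}; 7:gres {CONJ}; 8:spuzrush {ADV,NOUN}; 9:tria {VERB}.
There are 64 candidate sequences in total.
Checking each against the rules leaves 9 sequences.
Count = 9.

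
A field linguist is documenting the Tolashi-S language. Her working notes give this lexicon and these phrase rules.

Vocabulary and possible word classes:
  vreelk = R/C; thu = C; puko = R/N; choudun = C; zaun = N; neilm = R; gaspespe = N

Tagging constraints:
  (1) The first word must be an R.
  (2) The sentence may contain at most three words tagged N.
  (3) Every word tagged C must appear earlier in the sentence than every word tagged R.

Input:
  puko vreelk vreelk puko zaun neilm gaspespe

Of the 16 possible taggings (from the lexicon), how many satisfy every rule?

Candidates per position — 1:puko {R,N}; 2:vreelk {R,C}; 3:vreelk {R,C}; 4:puko {R,N}; 5:zaun {N}; 6:neilm {R}; 7:gaspespe {N}.
There are 16 candidate sequences in total.
The sequences that satisfy every rule: R R R R N R N; R R R N N R N.
Count = 2.

2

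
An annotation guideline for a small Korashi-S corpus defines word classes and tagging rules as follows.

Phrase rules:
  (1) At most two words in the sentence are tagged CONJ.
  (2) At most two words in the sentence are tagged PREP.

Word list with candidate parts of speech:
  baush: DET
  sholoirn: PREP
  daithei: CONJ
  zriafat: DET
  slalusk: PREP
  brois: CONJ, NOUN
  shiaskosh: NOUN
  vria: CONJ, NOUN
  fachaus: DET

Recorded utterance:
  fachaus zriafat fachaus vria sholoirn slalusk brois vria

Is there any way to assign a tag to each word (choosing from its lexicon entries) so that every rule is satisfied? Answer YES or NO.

YES

Candidates per position — 1:fachaus {DET}; 2:zriafat {DET}; 3:fachaus {DET}; 4:vria {CONJ,NOUN}; 5:sholoirn {PREP}; 6:slalusk {PREP}; 7:brois {CONJ,NOUN}; 8:vria {CONJ,NOUN}.
One satisfying assignment: DET DET DET CONJ PREP PREP CONJ NOUN.
Rule-by-rule: rule 1 ok; rule 2 ok.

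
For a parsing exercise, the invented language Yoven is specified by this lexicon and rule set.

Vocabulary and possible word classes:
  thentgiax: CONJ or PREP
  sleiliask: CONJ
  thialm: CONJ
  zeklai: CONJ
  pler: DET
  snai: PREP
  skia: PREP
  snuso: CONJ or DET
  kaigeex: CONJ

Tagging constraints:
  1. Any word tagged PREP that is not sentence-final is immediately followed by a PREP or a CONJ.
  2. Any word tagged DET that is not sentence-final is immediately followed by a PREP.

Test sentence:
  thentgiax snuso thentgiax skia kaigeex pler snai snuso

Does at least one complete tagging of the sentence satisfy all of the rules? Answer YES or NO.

Candidates per position — 1:thentgiax {CONJ,PREP}; 2:snuso {CONJ,DET}; 3:thentgiax {CONJ,PREP}; 4:skia {PREP}; 5:kaigeex {CONJ}; 6:pler {DET}; 7:snai {PREP}; 8:snuso {CONJ,DET}.
One satisfying assignment: CONJ CONJ PREP PREP CONJ DET PREP CONJ.
Check: rule 1 holds; rule 2 holds.

YES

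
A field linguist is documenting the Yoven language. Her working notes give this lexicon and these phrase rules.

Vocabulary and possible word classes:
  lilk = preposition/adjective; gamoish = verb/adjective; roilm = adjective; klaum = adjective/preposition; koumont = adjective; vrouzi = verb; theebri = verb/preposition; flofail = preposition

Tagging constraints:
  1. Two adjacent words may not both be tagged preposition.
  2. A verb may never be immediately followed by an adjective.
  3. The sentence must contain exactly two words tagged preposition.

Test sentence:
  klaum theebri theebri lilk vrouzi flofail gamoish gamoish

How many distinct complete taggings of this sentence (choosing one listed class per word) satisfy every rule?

6

Candidates per position — 1:klaum {adjective,preposition}; 2:theebri {verb,preposition}; 3:theebri {verb,preposition}; 4:lilk {preposition,adjective}; 5:vrouzi {verb}; 6:flofail {preposition}; 7:gamoish {verb,adjective}; 8:gamoish {verb,adjective}.
There are 64 candidate sequences in total.
Checking each against the rules leaves 6 sequences.
Count = 6.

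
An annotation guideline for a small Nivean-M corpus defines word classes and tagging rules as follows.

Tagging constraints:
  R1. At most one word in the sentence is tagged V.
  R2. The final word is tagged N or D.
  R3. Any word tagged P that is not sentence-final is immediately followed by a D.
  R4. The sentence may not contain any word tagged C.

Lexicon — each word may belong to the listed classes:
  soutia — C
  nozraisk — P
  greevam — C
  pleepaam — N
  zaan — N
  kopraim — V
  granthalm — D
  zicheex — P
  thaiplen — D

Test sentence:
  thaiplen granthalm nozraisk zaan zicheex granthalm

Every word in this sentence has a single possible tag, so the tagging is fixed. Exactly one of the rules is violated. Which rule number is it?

Fixed tagging: D D P N P D.
Rule check: R1 holds, R2 holds, R3 violated, R4 holds.
Only rule 3 fails.

3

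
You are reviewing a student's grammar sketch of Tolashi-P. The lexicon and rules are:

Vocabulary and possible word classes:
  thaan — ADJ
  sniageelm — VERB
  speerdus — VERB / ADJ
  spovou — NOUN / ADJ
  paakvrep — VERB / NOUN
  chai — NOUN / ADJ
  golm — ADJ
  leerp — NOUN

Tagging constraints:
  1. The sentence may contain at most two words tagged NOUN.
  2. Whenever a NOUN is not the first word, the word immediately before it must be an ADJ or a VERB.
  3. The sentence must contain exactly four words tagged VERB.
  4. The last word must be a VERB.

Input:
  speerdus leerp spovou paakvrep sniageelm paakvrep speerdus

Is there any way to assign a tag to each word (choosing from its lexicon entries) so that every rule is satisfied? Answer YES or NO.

Candidates per position — 1:speerdus {VERB,ADJ}; 2:leerp {NOUN}; 3:spovou {NOUN,ADJ}; 4:paakvrep {VERB,NOUN}; 5:sniageelm {VERB}; 6:paakvrep {VERB,NOUN}; 7:speerdus {VERB,ADJ}.
One satisfying assignment: ADJ NOUN ADJ VERB VERB VERB VERB.
Verifying each rule — rule 1 holds; rule 2 holds; rule 3 holds; rule 4 holds.

YES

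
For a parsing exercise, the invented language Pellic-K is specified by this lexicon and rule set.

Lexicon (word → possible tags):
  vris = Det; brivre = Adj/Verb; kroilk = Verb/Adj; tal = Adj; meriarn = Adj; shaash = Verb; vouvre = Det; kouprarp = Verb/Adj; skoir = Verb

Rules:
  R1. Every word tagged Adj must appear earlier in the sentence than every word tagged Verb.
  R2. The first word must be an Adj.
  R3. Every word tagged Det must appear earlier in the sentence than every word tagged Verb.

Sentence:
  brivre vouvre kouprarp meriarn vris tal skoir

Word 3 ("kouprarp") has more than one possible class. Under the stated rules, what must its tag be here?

Candidates per position — 1:brivre {Adj,Verb}; 2:vouvre {Det}; 3:kouprarp {Verb,Adj}; 4:meriarn {Adj}; 5:vris {Det}; 6:tal {Adj}; 7:skoir {Verb}.
Word 1 cannot be Verb — rule 1 would then fail for every completion. It is Adj.
Word 3 cannot be Verb — rule 1 would then fail for every completion. It is Adj.
So the tagging must be: Adj Det Adj Adj Det Adj Verb.
Verifying each rule — rule 1 ✓; rule 2 ✓; rule 3 ✓.

Adj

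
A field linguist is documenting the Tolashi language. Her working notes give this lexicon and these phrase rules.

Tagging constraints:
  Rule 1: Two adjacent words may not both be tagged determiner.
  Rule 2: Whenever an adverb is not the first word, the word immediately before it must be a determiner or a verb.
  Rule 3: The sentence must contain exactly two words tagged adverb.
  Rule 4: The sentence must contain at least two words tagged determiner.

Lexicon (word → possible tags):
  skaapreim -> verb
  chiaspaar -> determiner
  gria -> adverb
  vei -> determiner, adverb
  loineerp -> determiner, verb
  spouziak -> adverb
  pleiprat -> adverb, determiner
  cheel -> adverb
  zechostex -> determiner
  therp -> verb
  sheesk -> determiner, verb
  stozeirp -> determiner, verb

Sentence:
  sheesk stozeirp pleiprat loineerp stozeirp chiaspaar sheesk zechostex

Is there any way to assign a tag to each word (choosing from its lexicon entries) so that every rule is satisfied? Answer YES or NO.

Candidates per position — 1:sheesk {determiner,verb}; 2:stozeirp {determiner,verb}; 3:pleiprat {adverb,determiner}; 4:loineerp {determiner,verb}; 5:stozeirp {determiner,verb}; 6:chiaspaar {determiner}; 7:sheesk {determiner,verb}; 8:zechostex {determiner}.
Rule 3 cannot be satisfied by any choice of tags from the lexicon.
So there is no consistent tagging.

NO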